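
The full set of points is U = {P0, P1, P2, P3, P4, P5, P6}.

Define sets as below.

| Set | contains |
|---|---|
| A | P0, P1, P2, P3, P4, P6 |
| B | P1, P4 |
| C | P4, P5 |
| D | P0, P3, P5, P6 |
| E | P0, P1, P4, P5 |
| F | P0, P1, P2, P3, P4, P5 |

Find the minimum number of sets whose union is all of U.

2

Take {A, F}. Their union is {P0, P1, P2, P3, P4, P5, P6}, which is all 7 points.
No single set has all 7 points (the largest, A, has 6), so 2 is optimal.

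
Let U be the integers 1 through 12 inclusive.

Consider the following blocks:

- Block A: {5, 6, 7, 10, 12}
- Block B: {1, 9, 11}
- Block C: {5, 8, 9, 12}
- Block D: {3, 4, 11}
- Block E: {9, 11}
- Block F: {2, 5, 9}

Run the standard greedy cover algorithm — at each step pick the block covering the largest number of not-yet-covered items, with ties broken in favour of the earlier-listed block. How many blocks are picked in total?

5

Greedy: pick A (covers 5 new) → pick B (covers 3 new) → pick D (covers 2 new) → pick C (covers 1 new) → pick F (covers 1 new). Total picks: 5.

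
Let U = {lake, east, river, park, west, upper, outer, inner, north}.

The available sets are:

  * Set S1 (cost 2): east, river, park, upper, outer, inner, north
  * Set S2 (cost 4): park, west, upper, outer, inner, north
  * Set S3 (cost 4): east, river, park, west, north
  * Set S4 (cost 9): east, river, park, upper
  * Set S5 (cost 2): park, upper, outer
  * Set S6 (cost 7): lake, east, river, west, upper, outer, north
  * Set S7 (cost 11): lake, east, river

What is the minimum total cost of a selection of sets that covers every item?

9

S1, S6 together cover every item (S1 ∪ S6 = {lake, east, river, park, west, upper, outer, inner, north}); total cost 2 + 7 = 9.
No covering selection has total cost below 9.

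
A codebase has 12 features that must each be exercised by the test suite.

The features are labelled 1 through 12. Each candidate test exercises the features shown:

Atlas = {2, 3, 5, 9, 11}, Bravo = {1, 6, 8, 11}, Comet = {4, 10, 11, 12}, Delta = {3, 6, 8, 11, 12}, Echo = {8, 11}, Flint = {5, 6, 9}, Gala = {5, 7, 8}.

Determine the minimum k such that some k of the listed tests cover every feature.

Take {Atlas, Bravo, Comet, Gala}. Their union is {1, 2, 3, 4, 5, 6, 7, 8, 9, 10, 11, 12}, which is all 12 features.
Only Atlas contains 2, so Atlas is forced; the remaining 7 features need at least 3 more tests (each remaining test adds at most 3) — so at least 4 tests are needed, and 4 is optimal.

4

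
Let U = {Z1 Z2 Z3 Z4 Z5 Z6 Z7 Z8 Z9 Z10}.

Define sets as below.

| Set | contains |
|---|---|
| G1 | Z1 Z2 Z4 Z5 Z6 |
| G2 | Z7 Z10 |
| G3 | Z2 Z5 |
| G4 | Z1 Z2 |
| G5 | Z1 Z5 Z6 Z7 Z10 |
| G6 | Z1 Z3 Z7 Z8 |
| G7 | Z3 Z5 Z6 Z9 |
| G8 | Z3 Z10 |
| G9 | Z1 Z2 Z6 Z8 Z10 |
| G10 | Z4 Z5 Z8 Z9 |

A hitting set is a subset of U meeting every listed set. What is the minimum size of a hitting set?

The 3 elements {Z1, Z5, Z10} hit every set.
The sets G2, G4, G10 are pairwise disjoint, so any hitting set needs a separate element for each — at least 3. Hence 3 is optimal.

3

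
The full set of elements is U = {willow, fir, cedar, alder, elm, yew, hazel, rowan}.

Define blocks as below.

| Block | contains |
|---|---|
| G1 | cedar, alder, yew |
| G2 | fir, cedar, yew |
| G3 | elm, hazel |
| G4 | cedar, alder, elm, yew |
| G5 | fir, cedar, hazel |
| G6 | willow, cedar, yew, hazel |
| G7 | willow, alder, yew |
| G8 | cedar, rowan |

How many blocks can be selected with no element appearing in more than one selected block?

3

G3, G7, G8 are pairwise disjoint (G3={elm,hazel}; G7={willow,alder,yew}; G8={cedar,rowan}).
Every remaining block overlaps one of these, and no 4 of the listed blocks are pairwise disjoint, so 3 is the maximum.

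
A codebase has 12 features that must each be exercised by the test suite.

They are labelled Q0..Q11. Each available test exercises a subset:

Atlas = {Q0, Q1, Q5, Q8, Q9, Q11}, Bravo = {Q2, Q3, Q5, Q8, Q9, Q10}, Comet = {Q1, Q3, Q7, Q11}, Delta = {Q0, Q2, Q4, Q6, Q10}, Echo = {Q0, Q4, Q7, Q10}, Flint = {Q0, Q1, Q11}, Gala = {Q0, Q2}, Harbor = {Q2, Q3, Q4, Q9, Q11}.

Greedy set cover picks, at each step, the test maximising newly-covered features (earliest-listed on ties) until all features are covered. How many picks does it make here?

Greedy: pick Atlas (covers 6 new) → pick Delta (covers 4 new) → pick Comet (covers 2 new). Total picks: 3.

3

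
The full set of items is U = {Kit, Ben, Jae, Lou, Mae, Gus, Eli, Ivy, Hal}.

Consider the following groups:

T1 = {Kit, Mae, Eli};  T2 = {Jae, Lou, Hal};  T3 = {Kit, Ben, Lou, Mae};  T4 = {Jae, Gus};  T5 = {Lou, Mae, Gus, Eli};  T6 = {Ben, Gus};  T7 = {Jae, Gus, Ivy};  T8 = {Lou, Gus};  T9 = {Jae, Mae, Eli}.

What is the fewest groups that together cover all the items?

4

Take {T2, T3, T7, T9}. Their union is {Kit, Ben, Jae, Lou, Mae, Gus, Eli, Ivy, Hal}, which is all 9 items.
No 3 of the 9 groups cover everything (all 84 combinations miss at least one item), so 4 is optimal.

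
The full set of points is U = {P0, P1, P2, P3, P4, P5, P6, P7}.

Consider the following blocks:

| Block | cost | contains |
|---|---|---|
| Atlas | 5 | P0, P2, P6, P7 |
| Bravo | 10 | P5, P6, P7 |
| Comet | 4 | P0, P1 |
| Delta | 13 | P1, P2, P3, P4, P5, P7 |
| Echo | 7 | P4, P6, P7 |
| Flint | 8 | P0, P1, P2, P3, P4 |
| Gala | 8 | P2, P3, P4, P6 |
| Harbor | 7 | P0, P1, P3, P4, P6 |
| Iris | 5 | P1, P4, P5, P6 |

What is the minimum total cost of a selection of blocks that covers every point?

17

Atlas, Harbor, Iris together cover every point (Atlas ∪ Harbor ∪ Iris = {P0, P1, P2, P3, P4, P5, P6, P7}); total cost 5 + 7 + 5 = 17.
No covering selection has total cost below 17.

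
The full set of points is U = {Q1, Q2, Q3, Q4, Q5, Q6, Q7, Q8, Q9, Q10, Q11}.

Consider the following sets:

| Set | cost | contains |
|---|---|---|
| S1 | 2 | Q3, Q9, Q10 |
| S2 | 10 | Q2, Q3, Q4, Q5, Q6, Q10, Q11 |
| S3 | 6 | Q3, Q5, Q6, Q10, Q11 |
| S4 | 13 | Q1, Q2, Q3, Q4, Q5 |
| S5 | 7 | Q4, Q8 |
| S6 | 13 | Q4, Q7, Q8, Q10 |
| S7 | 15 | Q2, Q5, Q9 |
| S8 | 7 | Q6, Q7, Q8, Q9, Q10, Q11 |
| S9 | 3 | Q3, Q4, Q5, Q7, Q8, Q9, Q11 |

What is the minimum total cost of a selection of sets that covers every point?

S4, S8 together cover every point (S4 ∪ S8 = {Q1, Q2, Q3, Q4, Q5, Q6, Q7, Q8, Q9, Q10, Q11}); total cost 13 + 7 = 20.
The greedy pick S9, S1, S2, S4 costs 28; no covering selection beats 20.

20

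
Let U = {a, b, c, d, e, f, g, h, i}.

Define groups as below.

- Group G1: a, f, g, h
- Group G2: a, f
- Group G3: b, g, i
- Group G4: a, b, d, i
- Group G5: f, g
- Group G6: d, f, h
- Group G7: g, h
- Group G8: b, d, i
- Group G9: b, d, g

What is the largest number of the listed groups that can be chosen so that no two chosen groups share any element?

G2, G7, G8 are pairwise disjoint (G2={a,f}; G7={g,h}; G8={b,d,i}).
Every remaining group overlaps one of these, and no 4 of the listed groups are pairwise disjoint, so 3 is the maximum.

3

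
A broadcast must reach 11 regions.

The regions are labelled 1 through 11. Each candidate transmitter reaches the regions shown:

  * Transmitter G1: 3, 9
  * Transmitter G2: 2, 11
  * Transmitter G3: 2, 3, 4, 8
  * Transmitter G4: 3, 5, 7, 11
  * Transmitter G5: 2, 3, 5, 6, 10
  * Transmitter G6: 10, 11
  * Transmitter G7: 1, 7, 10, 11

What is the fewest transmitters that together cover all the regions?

G1 and G3 and G5 and G7 together: G1 ∪ G3 ∪ G5 ∪ G7 = {1, 2, 3, 4, 5, 6, 7, 8, 9, 10, 11} — every region is covered.
Only G1 contains 9, so G1 is forced; the remaining 9 regions need at least 3 more transmitters (each remaining transmitter adds at most 4) — so at least 4 transmitters are needed, and 4 is optimal.

4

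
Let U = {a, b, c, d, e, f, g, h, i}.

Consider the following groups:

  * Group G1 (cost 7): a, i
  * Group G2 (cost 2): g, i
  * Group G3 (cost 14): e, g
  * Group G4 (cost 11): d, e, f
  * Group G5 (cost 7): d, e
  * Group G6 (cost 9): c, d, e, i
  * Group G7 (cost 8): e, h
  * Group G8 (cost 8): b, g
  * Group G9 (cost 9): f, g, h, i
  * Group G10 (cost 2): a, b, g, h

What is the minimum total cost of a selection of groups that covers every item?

20

G6, G9, G10 together cover every item (G6 ∪ G9 ∪ G10 = {a, b, c, d, e, f, g, h, i}); total cost 9 + 9 + 2 = 20.
The greedy pick G10, G2, G6, G9 costs 22; no covering selection beats 20.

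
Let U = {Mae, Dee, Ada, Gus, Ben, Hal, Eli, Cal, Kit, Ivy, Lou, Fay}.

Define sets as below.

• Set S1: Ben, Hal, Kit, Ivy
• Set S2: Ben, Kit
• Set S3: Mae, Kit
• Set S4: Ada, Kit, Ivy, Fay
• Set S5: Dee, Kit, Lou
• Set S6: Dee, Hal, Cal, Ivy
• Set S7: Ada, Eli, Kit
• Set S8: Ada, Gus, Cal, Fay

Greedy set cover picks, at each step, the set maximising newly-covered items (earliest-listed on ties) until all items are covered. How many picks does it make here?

5

Greedy: pick S1 (covers 4 new) → pick S8 (covers 4 new) → pick S5 (covers 2 new) → pick S3 (covers 1 new) → pick S7 (covers 1 new). Total picks: 5.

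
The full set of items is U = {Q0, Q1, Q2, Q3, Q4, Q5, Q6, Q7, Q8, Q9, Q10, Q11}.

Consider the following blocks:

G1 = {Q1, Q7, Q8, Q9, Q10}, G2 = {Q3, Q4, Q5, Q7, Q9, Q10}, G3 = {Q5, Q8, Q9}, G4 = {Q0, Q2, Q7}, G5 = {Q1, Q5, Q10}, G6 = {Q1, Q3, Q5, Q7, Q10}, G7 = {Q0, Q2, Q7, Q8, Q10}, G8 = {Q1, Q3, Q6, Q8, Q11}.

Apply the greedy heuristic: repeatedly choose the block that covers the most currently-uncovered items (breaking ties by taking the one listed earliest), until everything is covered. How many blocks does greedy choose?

Greedy: pick G2 (covers 6 new) → pick G8 (covers 4 new) → pick G4 (covers 2 new). Total picks: 3.

3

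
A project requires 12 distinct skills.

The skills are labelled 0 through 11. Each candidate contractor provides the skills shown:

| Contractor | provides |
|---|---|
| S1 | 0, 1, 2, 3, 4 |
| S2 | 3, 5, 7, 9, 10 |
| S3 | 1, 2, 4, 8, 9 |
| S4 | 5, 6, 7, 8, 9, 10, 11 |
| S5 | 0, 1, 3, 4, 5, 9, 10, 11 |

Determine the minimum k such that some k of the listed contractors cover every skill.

2

S1 and S4 together: S1 ∪ S4 = {0, 1, 2, 3, 4, 5, 6, 7, 8, 9, 10, 11} — every skill is covered.
No single contractor has all 12 skills (the largest, S5, has 8), so 2 is optimal.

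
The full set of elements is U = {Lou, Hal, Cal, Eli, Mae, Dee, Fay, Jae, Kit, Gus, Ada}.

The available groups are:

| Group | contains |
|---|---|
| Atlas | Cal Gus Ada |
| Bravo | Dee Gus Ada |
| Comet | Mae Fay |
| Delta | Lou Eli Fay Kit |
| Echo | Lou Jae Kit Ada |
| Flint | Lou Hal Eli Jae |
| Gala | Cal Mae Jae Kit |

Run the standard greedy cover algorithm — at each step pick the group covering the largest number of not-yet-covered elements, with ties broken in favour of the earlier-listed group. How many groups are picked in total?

Greedy: pick Delta (covers 4 new) → pick Atlas (covers 3 new) → pick Flint (covers 2 new) → pick Bravo (covers 1 new) → pick Comet (covers 1 new). Total picks: 5.
(The true minimum cover uses only 4 groups, so greedy is not optimal here.)

5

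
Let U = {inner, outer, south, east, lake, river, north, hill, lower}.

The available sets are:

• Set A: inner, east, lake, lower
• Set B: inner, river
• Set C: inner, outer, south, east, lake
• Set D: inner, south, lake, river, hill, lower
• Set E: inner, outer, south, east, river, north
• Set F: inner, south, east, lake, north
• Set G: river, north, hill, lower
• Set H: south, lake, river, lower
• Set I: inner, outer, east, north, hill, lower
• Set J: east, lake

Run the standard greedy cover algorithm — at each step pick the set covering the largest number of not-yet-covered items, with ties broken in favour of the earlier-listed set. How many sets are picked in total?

Greedy: pick D (covers 6 new) → pick E (covers 3 new). Total picks: 2.

2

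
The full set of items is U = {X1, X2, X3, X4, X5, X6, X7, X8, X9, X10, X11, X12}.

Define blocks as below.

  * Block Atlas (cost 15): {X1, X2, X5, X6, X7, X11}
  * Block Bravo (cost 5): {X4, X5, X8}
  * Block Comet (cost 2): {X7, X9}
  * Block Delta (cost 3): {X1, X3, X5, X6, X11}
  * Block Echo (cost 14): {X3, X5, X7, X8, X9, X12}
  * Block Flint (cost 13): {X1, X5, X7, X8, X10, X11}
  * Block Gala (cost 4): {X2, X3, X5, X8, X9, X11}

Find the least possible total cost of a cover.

39

Bravo, Delta, Echo, Flint, Gala together cover every item (Bravo ∪ Delta ∪ Echo ∪ Flint ∪ Gala = {X1, X2, X3, X4, X5, X6, X7, X8, X9, X10, X11, X12}); total cost 5 + 3 + 14 + 13 + 4 = 39.
The greedy pick Delta, Comet, Gala, Bravo, Flint, Echo costs 41; no covering selection beats 39.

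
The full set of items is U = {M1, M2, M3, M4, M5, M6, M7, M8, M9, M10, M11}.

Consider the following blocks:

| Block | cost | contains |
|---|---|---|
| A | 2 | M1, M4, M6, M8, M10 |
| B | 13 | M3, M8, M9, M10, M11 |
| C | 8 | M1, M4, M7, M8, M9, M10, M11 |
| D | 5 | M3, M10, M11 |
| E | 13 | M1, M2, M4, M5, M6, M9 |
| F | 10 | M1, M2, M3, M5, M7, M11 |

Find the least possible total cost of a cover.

20

A, C, F together cover every item (A ∪ C ∪ F = {M1, M2, M3, M4, M5, M6, M7, M8, M9, M10, M11}); total cost 2 + 8 + 10 = 20.
No covering selection has total cost below 20.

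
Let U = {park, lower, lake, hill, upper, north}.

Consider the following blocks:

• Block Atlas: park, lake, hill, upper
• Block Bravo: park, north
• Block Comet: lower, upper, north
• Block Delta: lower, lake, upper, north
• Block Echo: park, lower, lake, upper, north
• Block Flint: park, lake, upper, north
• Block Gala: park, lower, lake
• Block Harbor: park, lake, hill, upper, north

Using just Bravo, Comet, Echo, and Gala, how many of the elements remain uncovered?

1

Union of Bravo, Comet, Echo, Gala = {park, lower, lake, upper, north}.
Not covered: hill — 1 element.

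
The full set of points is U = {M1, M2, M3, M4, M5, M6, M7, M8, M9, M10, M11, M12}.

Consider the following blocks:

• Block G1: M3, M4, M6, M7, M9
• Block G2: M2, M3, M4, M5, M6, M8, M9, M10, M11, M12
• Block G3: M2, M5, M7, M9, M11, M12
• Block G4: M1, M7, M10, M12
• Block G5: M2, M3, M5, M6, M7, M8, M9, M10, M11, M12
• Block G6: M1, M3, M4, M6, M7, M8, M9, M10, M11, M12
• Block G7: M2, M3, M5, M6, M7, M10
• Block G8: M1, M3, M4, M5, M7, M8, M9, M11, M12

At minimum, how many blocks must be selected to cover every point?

Take {G5, G6}. Their union is {M1, M2, M3, M4, M5, M6, M7, M8, M9, M10, M11, M12}, which is all 12 points.
No single block has all 12 points (the largest, G2, has 10), so 2 is optimal.

2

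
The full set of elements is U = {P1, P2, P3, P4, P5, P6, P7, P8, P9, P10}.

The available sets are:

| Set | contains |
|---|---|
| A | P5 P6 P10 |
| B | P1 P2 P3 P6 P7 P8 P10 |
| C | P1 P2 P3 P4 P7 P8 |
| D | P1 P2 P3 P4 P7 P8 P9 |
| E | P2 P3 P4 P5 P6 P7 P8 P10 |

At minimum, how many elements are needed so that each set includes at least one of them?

Take H = {P7, P10}. Each listed set contains at least one of these, so H is a hitting set of size 2.
The sets A, D are pairwise disjoint, so any hitting set needs a separate element for each — at least 2. Hence 2 is optimal.

2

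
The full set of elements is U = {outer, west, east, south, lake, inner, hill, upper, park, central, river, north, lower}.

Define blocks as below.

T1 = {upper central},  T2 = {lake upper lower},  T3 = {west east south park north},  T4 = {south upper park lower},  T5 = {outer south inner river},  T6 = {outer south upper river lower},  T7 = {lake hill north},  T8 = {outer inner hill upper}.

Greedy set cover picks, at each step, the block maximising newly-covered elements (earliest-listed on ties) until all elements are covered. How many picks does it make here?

Greedy: pick T3 (covers 5 new) → pick T6 (covers 4 new) → pick T7 (covers 2 new) → pick T1 (covers 1 new) → pick T5 (covers 1 new). Total picks: 5.

5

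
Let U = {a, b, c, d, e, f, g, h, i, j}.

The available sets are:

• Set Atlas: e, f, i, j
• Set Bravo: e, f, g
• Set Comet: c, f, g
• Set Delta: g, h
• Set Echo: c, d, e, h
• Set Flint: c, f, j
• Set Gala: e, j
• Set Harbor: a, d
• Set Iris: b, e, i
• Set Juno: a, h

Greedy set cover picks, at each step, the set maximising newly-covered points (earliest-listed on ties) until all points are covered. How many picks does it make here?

5

Greedy: pick Atlas (covers 4 new) → pick Echo (covers 3 new) → pick Bravo (covers 1 new) → pick Harbor (covers 1 new) → pick Iris (covers 1 new). Total picks: 5.
(The true minimum cover uses only 4 sets, so greedy is not optimal here.)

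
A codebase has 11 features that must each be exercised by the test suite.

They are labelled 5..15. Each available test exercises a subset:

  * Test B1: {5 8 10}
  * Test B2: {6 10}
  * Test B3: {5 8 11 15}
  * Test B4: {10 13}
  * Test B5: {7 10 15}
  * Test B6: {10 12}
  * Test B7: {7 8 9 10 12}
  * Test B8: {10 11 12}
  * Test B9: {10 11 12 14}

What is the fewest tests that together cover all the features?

5

B2 and B3 and B4 and B7 and B9 together: B2 ∪ B3 ∪ B4 ∪ B7 ∪ B9 = {5, 6, 7, 8, 9, 10, 11, 12, 13, 14, 15} — every feature is covered.
No 4 of the 9 tests cover everything (all 126 combinations miss at least one feature), so 5 is optimal.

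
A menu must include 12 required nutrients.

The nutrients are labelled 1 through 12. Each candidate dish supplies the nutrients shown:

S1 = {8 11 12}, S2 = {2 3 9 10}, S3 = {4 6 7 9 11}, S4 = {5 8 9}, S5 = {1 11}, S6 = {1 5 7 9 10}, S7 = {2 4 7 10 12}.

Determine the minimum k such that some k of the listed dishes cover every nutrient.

4

S1 and S2 and S3 and S6 together: S1 ∪ S2 ∪ S3 ∪ S6 = {1, 2, 3, 4, 5, 6, 7, 8, 9, 10, 11, 12} — every nutrient is covered.
Only S3 contains 6, so S3 is forced; the remaining 7 nutrients need at least 3 more dishes (each remaining dish adds at most 3) — so at least 4 dishes are needed, and 4 is optimal.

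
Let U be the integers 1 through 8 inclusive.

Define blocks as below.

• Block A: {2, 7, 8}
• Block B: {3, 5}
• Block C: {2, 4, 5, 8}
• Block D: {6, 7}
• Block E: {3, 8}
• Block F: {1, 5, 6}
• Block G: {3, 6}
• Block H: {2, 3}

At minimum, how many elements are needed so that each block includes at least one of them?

3

The 3 elements {3, 6, 8} hit every block.
No choice of 2 elements meets every block, so 3 is the minimum.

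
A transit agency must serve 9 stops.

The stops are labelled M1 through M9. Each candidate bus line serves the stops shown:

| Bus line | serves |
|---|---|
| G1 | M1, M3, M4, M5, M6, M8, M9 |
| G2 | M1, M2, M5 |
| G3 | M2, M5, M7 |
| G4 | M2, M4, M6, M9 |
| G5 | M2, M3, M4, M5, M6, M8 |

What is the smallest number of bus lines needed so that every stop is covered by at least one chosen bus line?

G1 and G3 together: G1 ∪ G3 = {M1, M2, M3, M4, M5, M6, M7, M8, M9} — every stop is covered.
No single bus line has all 9 stops (the largest, G1, has 7), so 2 is optimal.

2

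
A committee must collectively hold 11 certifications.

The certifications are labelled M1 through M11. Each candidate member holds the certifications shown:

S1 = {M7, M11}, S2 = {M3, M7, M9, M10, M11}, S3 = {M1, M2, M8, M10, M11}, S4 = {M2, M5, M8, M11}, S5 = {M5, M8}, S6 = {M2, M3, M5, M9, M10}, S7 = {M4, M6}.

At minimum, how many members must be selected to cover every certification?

Take {S1, S3, S6, S7}. Their union is {M1, M2, M3, M4, M5, M6, M7, M8, M9, M10, M11}, which is all 11 certifications.
No 3 of the 7 members cover everything (all 35 combinations miss at least one certification), so 4 is optimal.

4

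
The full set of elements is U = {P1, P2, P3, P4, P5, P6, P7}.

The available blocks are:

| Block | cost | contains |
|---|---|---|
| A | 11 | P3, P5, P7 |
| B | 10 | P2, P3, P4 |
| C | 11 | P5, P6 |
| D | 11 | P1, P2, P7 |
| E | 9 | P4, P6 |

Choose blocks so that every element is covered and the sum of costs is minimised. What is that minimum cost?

A, D, E together cover every element (A ∪ D ∪ E = {P1, P2, P3, P4, P5, P6, P7}); total cost 11 + 11 + 9 = 31.
The greedy pick B, A, E, D costs 41; no covering selection beats 31.

31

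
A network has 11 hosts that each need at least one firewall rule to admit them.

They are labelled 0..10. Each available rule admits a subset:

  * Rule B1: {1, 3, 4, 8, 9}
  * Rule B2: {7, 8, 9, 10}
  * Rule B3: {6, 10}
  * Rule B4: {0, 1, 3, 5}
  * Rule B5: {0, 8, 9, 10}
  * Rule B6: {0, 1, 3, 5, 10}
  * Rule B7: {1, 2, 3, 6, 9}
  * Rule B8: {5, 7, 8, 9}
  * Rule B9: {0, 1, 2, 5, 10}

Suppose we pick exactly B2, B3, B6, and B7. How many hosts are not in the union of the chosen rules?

Union of B2, B3, B6, B7 = {0, 1, 2, 3, 5, 6, 7, 8, 9, 10}.
Not covered: 4 — 1 host.

1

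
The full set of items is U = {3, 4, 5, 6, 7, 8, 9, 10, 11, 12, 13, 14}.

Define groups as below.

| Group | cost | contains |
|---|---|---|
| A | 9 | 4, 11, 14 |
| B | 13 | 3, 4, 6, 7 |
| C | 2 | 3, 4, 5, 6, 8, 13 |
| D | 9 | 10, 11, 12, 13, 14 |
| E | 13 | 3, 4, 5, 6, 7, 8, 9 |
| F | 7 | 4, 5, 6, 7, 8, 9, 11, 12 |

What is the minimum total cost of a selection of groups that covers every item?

C, D, F together cover every item (C ∪ D ∪ F = {3, 4, 5, 6, 7, 8, 9, 10, 11, 12, 13, 14}); total cost 2 + 9 + 7 = 18.
No covering selection has total cost below 18.

18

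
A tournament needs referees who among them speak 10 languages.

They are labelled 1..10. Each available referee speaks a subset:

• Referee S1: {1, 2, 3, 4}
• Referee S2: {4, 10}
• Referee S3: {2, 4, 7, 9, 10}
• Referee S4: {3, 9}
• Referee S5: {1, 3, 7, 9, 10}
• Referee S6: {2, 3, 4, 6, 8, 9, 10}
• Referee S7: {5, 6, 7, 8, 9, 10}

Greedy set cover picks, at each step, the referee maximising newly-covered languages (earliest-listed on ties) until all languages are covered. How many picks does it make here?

3

Greedy: pick S6 (covers 7 new) → pick S5 (covers 2 new) → pick S7 (covers 1 new). Total picks: 3.
(The true minimum cover uses only 2 referees, so greedy is not optimal here.)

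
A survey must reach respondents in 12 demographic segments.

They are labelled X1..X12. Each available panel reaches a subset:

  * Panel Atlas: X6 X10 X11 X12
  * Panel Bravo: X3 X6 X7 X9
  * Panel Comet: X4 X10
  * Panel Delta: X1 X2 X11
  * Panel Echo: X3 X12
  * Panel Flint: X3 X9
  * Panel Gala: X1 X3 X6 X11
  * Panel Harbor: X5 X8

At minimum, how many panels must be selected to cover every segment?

Bravo and Comet and Delta and Echo and Harbor together: Bravo ∪ Comet ∪ Delta ∪ Echo ∪ Harbor = {X1, X2, X3, X4, X5, X6, X7, X8, X9, X10, X11, X12} — every segment is covered.
No 4 of the 8 panels cover everything (all 70 combinations miss at least one segment), so 5 is optimal.

5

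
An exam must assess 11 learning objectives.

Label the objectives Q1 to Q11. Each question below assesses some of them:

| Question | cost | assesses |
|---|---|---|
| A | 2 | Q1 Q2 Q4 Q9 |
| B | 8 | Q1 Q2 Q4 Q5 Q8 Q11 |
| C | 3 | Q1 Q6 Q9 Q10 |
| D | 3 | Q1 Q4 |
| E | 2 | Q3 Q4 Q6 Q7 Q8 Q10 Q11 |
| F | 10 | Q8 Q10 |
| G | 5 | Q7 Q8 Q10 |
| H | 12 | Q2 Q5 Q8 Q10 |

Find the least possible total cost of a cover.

A, B, E together cover every objective (A ∪ B ∪ E = {Q1, Q2, Q3, Q4, Q5, Q6, Q7, Q8, Q9, Q10, Q11}); total cost 2 + 8 + 2 = 12.
No covering selection has total cost below 12.

12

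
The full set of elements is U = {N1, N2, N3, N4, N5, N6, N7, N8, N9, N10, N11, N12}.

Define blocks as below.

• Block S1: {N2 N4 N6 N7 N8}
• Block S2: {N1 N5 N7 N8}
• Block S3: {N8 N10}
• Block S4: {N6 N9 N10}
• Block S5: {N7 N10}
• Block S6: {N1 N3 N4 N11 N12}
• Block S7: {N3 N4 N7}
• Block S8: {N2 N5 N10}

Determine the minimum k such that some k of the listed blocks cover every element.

4

Take {S1, S4, S6, S8}. Their union is {N1, N2, N3, N4, N5, N6, N7, N8, N9, N10, N11, N12}, which is all 12 elements.
No 3 of the 8 blocks cover everything (all 56 combinations miss at least one element), so 4 is optimal.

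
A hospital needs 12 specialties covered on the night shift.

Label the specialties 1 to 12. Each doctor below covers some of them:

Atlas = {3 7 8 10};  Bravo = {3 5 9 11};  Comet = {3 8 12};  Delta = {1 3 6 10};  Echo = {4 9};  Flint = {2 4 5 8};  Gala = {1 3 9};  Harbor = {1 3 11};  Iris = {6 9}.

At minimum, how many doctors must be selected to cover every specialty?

5

Atlas and Bravo and Comet and Delta and Flint together: Atlas ∪ Bravo ∪ Comet ∪ Delta ∪ Flint = {1, 2, 3, 4, 5, 6, 7, 8, 9, 10, 11, 12} — every specialty is covered.
No 4 of the 9 doctors cover everything (all 126 combinations miss at least one specialty), so 5 is optimal.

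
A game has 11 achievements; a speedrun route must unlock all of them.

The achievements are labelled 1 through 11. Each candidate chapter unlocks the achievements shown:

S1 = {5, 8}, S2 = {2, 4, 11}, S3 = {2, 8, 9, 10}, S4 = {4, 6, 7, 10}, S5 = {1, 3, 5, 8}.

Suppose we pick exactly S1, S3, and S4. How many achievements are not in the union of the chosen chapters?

3

Union of S1, S3, S4 = {2, 4, 5, 6, 7, 8, 9, 10}.
Not covered: 1, 3, 11 — 3 achievements.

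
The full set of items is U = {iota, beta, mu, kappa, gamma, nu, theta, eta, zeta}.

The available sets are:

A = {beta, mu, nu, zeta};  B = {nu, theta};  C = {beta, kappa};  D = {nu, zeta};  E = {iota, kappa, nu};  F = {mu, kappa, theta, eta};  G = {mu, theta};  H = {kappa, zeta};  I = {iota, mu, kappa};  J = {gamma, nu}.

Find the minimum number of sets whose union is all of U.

4

Take {A, E, F, J}. Their union is {iota, beta, mu, kappa, gamma, nu, theta, eta, zeta}, which is all 9 items.
No 3 of the 10 sets cover everything (all 120 combinations miss at least one item), so 4 is optimal.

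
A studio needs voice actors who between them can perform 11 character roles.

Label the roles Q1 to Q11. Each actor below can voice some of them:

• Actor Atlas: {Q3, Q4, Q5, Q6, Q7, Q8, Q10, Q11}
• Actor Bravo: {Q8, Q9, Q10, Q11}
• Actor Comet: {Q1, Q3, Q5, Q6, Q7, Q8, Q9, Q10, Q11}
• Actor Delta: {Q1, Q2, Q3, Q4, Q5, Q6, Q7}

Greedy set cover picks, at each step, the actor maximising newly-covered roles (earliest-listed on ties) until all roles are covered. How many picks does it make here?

2

Greedy: pick Comet (covers 9 new) → pick Delta (covers 2 new). Total picks: 2.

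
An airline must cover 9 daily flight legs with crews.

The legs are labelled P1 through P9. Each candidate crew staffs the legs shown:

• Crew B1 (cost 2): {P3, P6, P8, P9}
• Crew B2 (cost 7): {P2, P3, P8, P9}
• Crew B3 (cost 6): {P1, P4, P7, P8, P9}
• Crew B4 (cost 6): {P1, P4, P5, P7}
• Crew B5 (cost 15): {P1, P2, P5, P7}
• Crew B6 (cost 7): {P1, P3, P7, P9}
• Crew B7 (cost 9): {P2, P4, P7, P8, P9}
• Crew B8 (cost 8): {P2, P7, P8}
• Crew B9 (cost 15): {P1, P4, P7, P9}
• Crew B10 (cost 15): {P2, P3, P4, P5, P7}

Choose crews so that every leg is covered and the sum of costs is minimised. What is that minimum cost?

15

B1, B2, B4 together cover every leg (B1 ∪ B2 ∪ B4 = {P1, P2, P3, P4, P5, P6, P7, P8, P9}); total cost 2 + 7 + 6 = 15.
No covering selection has total cost below 15.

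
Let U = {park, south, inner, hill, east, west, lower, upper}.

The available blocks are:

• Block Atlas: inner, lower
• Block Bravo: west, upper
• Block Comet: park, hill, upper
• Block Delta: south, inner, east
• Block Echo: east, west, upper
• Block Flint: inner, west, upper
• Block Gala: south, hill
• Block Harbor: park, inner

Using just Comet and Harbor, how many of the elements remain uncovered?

4

Union of Comet, Harbor = {park, inner, hill, upper}.
Not covered: south, east, west, lower — 4 elements.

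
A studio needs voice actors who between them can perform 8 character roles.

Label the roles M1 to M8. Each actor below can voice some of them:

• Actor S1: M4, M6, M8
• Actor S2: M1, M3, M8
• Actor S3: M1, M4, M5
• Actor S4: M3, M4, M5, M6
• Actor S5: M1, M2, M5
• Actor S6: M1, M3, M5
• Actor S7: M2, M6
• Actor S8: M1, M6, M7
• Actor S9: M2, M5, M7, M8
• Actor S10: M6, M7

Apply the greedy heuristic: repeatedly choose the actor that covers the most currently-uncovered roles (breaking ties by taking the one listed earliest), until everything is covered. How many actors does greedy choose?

Greedy: pick S4 (covers 4 new) → pick S9 (covers 3 new) → pick S2 (covers 1 new). Total picks: 3.

3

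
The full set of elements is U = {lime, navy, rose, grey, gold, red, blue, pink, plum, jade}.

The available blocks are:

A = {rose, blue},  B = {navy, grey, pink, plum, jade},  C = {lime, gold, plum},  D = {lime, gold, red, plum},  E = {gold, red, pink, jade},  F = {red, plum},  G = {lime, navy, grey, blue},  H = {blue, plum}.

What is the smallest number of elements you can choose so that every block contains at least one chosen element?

3

The 3 elements {red, blue, plum} hit every block.
No choice of 2 elements meets every block, so 3 is the minimum.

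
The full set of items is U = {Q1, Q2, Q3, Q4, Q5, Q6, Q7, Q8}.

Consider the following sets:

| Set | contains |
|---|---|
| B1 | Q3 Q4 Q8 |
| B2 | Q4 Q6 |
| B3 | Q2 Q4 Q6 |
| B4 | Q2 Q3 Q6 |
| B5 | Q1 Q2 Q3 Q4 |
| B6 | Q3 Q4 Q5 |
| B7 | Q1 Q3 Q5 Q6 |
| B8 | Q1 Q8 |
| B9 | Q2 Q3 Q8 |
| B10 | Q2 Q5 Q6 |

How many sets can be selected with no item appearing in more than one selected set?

2

B8, B10 are pairwise disjoint (B8={Q1,Q8}; B10={Q2,Q5,Q6}).
Every remaining set overlaps one of these, and no 3 of the listed sets are pairwise disjoint, so 2 is the maximum.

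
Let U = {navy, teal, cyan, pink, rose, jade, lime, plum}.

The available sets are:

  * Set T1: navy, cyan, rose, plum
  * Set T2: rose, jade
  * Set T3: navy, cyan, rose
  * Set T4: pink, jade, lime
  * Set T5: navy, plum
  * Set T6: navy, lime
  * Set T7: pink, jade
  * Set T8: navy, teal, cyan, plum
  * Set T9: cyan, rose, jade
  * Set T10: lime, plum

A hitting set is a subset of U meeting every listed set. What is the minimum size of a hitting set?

The 3 items {navy, jade, plum} hit every set.
The sets T3, T7, T10 are pairwise disjoint, so any hitting set needs a separate item for each — at least 3. Hence 3 is optimal.

3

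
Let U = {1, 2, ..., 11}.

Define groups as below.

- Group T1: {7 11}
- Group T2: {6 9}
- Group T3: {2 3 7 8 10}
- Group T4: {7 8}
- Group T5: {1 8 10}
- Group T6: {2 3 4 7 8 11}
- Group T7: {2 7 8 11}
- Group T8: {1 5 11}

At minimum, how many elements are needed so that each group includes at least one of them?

3

Take H = {8, 9, 11}. Each listed group contains at least one of these, so H is a hitting set of size 3.
The groups T2, T3, T8 are pairwise disjoint, so any hitting set needs a separate element for each — at least 3. Hence 3 is optimal.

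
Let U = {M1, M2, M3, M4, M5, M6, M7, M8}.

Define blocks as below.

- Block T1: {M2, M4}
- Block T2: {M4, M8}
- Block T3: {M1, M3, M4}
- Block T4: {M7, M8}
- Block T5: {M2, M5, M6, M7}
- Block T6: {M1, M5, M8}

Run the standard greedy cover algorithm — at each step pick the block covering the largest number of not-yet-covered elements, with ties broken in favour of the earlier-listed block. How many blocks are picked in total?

Greedy: pick T5 (covers 4 new) → pick T3 (covers 3 new) → pick T2 (covers 1 new). Total picks: 3.

3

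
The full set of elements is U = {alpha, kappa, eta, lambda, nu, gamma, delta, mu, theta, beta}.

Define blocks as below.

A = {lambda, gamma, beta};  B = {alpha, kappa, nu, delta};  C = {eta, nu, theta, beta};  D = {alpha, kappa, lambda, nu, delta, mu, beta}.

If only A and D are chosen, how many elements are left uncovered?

Union of A, D = {alpha, kappa, lambda, nu, gamma, delta, mu, beta}.
Not covered: eta, theta — 2 elements.

2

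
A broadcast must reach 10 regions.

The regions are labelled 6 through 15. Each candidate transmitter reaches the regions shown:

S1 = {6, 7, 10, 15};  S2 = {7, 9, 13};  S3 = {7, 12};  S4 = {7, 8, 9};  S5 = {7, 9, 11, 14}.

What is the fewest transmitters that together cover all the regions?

5

Take {S1, S2, S3, S4, S5}. Their union is {6, 7, 8, 9, 10, 11, 12, 13, 14, 15}, which is all 10 regions.
No 4 of the 5 transmitters cover everything (all 5 combinations miss at least one region), so 5 is optimal.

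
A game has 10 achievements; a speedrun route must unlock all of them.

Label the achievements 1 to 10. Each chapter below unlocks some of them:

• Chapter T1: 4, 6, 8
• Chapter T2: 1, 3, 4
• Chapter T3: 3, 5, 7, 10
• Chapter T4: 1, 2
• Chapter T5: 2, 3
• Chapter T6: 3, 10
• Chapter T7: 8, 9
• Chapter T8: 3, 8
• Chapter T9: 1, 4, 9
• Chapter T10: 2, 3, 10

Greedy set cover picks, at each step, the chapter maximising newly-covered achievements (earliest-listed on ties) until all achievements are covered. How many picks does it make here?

4

Greedy: pick T3 (covers 4 new) → pick T1 (covers 3 new) → pick T4 (covers 2 new) → pick T7 (covers 1 new). Total picks: 4.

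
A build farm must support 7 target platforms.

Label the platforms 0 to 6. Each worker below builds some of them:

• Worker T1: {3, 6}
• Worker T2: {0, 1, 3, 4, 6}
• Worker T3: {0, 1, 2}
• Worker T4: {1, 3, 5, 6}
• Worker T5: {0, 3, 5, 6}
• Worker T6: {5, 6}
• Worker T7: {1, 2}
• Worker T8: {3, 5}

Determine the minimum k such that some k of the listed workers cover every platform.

Take {T2, T3, T4}. Their union is {0, 1, 2, 3, 4, 5, 6}, which is all 7 platforms.
Only T2 contains 4, so T2 is forced; the remaining 2 platforms need at least 2 more workers (each remaining worker adds at most 1) — so at least 3 workers are needed, and 3 is optimal.

3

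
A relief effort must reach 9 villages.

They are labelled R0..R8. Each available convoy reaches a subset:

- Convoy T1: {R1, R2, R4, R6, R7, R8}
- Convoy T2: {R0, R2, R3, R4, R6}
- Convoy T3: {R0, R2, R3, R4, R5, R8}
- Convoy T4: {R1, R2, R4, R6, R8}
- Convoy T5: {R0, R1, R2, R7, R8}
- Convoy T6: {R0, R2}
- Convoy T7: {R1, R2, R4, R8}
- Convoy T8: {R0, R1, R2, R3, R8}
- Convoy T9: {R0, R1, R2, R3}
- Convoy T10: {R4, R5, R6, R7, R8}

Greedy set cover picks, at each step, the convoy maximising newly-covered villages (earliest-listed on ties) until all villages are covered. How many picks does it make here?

Greedy: pick T1 (covers 6 new) → pick T3 (covers 3 new). Total picks: 2.

2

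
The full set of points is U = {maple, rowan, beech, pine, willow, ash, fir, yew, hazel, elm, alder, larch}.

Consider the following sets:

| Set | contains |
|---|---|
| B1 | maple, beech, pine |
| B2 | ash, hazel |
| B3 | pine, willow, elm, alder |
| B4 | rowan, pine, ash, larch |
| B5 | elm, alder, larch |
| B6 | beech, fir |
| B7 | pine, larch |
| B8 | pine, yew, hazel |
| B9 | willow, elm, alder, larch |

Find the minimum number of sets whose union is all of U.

5

B1, B4, B6, B8, and B9 cover everything between them: the union {maple, rowan, beech, pine, willow, ash, fir, yew, hazel, elm, alder, larch} is all of U.
No 4 of the 9 sets cover everything (all 126 combinations miss at least one point), so 5 is optimal.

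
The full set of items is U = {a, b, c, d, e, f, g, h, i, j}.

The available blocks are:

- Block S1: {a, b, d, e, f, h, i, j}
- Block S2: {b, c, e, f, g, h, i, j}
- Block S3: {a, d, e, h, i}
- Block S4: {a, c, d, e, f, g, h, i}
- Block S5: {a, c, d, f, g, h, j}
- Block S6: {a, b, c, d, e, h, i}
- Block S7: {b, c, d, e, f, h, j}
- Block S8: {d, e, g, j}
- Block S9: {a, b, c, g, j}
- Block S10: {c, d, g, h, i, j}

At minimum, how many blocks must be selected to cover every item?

S1 and S9 cover everything between them: the union {a, b, c, d, e, f, g, h, i, j} is all of U.
No single block has all 10 items (the largest, S1, has 8), so 2 is optimal.

2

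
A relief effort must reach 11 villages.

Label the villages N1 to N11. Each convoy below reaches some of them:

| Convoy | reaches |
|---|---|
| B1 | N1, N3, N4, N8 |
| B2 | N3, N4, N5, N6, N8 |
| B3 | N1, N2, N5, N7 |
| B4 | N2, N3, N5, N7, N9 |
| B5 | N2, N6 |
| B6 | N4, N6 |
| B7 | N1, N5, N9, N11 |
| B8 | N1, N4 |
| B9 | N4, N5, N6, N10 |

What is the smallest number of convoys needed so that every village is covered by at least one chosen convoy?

4

B2 and B3 and B7 and B9 together: B2 ∪ B3 ∪ B7 ∪ B9 = {N1, N2, N3, N4, N5, N6, N7, N8, N9, N10, N11} — every village is covered.
No 3 of the 9 convoys cover everything (all 84 combinations miss at least one village), so 4 is optimal.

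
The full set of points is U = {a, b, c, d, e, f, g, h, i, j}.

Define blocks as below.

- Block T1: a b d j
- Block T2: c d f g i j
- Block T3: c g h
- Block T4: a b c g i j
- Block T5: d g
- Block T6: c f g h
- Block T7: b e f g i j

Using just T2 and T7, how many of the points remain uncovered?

2

Union of T2, T7 = {b, c, d, e, f, g, i, j}.
Not covered: a, h — 2 points.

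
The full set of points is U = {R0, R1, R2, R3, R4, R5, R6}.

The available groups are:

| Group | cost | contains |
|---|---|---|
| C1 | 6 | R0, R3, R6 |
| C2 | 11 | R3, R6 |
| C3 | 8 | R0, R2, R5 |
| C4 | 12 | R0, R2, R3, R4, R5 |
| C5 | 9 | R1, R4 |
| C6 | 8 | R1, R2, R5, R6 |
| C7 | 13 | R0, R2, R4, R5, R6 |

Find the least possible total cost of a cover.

20

C4, C6 together cover every point (C4 ∪ C6 = {R0, R1, R2, R3, R4, R5, R6}); total cost 12 + 8 = 20.
The greedy pick C1, C6, C5 costs 23; no covering selection beats 20.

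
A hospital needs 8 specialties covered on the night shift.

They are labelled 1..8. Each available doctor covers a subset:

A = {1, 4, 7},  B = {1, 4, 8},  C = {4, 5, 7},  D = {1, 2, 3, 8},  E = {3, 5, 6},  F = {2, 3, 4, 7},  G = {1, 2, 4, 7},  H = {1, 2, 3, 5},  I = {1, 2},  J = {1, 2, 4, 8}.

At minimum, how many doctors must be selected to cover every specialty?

Take {A, E, J}. Their union is {1, 2, 3, 4, 5, 6, 7, 8}, which is all 8 specialties.
Only E contains 6, so E is forced; the remaining 5 specialties need at least 2 more doctors (each remaining doctor adds at most 4) — so at least 3 doctors are needed, and 3 is optimal.

3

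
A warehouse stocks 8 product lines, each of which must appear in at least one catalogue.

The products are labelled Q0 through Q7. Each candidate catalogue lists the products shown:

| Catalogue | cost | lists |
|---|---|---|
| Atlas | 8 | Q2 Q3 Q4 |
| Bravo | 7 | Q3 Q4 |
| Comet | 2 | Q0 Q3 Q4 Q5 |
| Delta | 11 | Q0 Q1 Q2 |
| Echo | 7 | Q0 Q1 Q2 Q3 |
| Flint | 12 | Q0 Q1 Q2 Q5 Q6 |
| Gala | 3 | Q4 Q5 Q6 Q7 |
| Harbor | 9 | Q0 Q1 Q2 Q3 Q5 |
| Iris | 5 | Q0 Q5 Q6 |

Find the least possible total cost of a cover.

10

Echo, Gala together cover every product (Echo ∪ Gala = {Q0, Q1, Q2, Q3, Q4, Q5, Q6, Q7}); total cost 7 + 3 = 10.
The greedy pick Comet, Gala, Echo costs 12; no covering selection beats 10.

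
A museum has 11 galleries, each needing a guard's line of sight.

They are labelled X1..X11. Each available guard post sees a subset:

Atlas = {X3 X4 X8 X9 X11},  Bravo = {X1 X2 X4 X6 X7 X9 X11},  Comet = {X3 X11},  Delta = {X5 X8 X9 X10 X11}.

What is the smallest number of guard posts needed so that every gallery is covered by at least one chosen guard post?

Atlas and Bravo and Delta together: Atlas ∪ Bravo ∪ Delta = {X1, X2, X3, X4, X5, X6, X7, X8, X9, X10, X11} — every gallery is covered.
Only Bravo contains X1, so Bravo is forced; the remaining 4 galleries need at least 2 more guard posts (each remaining guard post adds at most 3) — so at least 3 guard posts are needed, and 3 is optimal.

3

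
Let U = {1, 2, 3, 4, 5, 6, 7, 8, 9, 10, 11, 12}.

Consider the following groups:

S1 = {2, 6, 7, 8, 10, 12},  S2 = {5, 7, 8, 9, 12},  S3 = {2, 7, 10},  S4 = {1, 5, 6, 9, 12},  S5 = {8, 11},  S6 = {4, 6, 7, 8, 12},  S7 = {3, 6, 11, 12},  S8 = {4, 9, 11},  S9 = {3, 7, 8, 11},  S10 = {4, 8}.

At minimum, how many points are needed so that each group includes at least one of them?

4

The 4 points {6, 7, 8, 11} hit every group.
No choice of 3 points meets every group, so 4 is the minimum.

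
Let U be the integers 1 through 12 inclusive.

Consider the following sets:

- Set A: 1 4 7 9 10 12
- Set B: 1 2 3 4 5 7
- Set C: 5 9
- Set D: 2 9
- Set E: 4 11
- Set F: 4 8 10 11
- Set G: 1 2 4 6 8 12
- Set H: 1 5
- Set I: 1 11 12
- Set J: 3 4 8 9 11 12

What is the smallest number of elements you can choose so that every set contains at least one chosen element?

3

Take T = {1, 4, 9}. Each listed set contains at least one of these, so T is a hitting set of size 3.
The sets D, E, H are pairwise disjoint, so any hitting set needs a separate element for each — at least 3. Hence 3 is optimal.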